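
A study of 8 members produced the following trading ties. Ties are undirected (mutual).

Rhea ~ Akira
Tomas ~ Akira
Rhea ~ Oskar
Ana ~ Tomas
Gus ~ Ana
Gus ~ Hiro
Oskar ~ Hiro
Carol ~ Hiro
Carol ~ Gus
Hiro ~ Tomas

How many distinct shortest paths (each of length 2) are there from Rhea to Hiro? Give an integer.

1

The shortest distance is 2, and the only length-2 path is Rhea–Oskar–Hiro. So there is exactly 1 shortest path.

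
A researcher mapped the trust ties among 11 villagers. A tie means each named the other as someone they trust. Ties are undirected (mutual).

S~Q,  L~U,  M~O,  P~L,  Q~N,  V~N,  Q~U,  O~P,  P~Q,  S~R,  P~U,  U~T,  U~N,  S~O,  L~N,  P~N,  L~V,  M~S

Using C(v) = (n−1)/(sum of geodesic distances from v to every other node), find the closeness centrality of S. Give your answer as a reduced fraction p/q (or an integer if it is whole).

Distances from S: L:3, M:1, N:2, O:1, P:2, Q:1, R:1, T:3, U:2, V:3. Sum = 19.
n = 11, so closeness = 10/19.

10/19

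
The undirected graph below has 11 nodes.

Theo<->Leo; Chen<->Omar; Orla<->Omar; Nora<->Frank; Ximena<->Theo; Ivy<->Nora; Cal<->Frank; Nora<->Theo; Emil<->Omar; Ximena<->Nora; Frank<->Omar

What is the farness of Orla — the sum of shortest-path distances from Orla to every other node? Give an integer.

30

Distances from Orla: Cal:3, Chen:2, Emil:2, Frank:2, Ivy:4, Leo:5, Nora:3, Omar:1, Theo:4, Ximena:4.
Sum = 3 + 2 + 2 + 2 + 4 + 5 + 3 + 1 + 4 + 4 = 30.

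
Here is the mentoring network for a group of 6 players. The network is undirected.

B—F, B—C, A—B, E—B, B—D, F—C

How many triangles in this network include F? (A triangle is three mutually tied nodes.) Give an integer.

F's neighbors: B and C.
Neighbor pairs that are themselves tied: F–B–C. Each forms one triangle with F, for 1 in total.

1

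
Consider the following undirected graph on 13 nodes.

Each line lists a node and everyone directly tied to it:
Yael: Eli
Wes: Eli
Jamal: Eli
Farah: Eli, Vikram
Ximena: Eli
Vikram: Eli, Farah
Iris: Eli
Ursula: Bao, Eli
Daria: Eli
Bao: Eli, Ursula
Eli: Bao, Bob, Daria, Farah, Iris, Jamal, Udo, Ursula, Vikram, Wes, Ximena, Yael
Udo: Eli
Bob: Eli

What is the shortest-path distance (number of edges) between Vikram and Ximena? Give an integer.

One shortest route is Vikram – Eli – Ximena, which uses 2 edges, and Vikram and Ximena are not directly tied, so nothing shorter exists. So d(Vikram,Ximena) = 2.

2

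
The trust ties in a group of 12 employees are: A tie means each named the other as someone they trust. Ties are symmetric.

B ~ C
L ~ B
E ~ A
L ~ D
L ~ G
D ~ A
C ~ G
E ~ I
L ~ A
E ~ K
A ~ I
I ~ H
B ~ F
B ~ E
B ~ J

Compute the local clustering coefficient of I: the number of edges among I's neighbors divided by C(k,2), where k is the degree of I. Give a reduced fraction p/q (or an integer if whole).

1/3

I's neighbors: A, E, and H (k = 3).
Possible neighbor pairs: C(3,2) = 3. Edges among them: A–E → e = 1.
Clustering(I) = 1/3.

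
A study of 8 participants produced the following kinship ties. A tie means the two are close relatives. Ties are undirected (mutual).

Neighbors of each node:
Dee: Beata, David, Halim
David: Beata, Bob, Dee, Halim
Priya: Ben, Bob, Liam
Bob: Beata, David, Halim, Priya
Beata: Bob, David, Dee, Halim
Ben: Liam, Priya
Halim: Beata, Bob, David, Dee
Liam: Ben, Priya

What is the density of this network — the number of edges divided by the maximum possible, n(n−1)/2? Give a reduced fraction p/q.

There are 13 edges and 8 nodes, so the maximum possible is C(8,2) = 28.
Density = 13/28.

13/28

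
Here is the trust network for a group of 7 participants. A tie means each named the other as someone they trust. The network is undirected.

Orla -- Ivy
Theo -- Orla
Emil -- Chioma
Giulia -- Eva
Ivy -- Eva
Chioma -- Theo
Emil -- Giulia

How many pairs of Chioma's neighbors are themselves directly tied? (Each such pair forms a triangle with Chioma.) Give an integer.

Chioma's neighbors are Emil and Theo, but none of them are tied to each other, so no triangle contains Chioma.

0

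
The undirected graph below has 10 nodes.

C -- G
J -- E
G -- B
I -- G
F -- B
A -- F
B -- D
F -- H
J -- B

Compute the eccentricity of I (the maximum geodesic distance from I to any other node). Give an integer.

4

Distances from I: A:4, B:2, C:2, D:3, E:4, F:3, G:1, H:4, J:3.
The largest is 4 (to H, A, and E), so the eccentricity of I is 4.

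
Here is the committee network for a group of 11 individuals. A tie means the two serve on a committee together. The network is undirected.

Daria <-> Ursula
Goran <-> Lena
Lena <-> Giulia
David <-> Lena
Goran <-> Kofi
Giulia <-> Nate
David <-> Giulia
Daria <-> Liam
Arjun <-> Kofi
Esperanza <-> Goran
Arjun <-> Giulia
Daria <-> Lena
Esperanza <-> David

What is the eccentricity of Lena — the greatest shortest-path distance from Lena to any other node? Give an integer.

Distances from Lena: Arjun:2, Daria:1, David:1, Esperanza:2, Giulia:1, Goran:1, Kofi:2, Liam:2, Nate:2, Ursula:2.
The largest is 2 (to Esperanza, Kofi, Liam, Ursula, Arjun, and Nate), so the eccentricity of Lena is 2.

2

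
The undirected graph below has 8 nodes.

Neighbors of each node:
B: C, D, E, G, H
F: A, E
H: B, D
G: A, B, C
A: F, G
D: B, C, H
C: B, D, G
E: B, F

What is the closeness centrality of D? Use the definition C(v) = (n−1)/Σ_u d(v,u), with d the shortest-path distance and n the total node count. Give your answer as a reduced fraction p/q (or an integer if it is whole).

7/13

Distances from D: A:3, B:1, C:1, E:2, F:3, G:2, H:1. Sum = 13.
n = 8, so closeness = 7/13.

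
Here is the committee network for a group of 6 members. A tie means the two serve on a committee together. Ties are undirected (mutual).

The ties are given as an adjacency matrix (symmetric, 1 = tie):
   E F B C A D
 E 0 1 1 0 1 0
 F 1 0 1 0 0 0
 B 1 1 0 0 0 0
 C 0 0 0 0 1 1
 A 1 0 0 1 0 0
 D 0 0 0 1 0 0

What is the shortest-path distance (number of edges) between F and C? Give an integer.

One shortest route is F – E – A – C, which uses 3 edges, and at distance 2 from F we only reach {A}, which does not include C. So d(F,C) = 3.

3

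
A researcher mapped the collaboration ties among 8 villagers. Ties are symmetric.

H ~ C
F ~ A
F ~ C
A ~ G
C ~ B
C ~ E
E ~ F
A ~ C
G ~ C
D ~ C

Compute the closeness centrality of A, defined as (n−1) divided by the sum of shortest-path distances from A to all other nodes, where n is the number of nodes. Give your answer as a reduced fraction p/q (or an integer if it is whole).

Distances from A: B:2, C:1, D:2, E:2, F:1, G:1, H:2. Sum = 11.
n = 8, so closeness = 7/11.

7/11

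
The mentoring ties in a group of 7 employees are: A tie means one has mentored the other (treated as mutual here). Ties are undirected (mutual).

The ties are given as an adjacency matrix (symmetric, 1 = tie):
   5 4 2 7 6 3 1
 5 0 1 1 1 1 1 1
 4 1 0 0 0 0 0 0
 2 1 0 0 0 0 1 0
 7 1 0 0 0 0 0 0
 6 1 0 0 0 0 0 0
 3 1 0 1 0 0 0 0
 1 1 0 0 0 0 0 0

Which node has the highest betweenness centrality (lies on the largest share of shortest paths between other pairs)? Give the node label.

5

Unnormalized betweenness of each node: 1:0, 2:0, 3:0, 4:0, 5:14, 6:0, 7:0.
5 has the largest value, 14, making it the main broker — the node through which the most shortest paths run.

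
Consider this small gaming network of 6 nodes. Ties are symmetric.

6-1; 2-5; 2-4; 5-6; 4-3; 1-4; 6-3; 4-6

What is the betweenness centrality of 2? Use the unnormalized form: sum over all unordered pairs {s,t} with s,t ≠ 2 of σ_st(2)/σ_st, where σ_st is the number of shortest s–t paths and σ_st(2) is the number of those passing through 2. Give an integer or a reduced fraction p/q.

Pairs whose geodesics pass through 2 — 4–5: 1/2.
All other pairs contribute 0.
Summing the contributions gives betweenness(2) = 1/2.

1/2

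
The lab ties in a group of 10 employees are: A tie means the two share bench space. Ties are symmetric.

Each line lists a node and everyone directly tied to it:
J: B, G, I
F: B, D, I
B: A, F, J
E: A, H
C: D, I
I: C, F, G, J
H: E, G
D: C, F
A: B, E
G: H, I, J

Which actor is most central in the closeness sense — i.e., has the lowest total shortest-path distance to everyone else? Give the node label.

Farness (sum of distances to all others) for each node — A:21, B:17, C:22, D:23, E:23, F:17, G:17, H:21, I:16, J:17.
The smallest farness is 16, for I, so I has the highest closeness.

I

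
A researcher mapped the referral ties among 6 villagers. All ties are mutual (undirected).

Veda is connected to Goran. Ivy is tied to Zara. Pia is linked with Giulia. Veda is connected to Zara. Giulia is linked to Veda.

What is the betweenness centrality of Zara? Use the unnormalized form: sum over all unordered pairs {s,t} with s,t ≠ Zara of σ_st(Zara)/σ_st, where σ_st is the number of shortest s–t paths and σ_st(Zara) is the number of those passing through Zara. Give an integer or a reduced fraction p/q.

4

Pairs whose geodesics pass through Zara — Giulia–Ivy: 1; Pia–Ivy: 1; Goran–Ivy: 1; Ivy–Veda: 1.
All other pairs contribute 0.
Summing the contributions gives betweenness(Zara) = 4.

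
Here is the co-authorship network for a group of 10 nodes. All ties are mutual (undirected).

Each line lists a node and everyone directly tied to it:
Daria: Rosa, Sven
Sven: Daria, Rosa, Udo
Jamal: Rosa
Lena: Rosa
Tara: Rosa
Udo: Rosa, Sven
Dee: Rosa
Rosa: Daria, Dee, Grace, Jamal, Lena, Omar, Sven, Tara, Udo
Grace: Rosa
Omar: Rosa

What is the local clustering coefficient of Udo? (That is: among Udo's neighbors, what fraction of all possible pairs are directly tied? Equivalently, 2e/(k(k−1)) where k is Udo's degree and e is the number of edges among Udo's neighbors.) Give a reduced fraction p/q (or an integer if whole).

Udo's neighbors: Rosa and Sven (k = 2).
Possible neighbor pairs: C(2,2) = 1. Edges among them: Rosa–Sven → e = 1.
Clustering(Udo) = 1/1.

1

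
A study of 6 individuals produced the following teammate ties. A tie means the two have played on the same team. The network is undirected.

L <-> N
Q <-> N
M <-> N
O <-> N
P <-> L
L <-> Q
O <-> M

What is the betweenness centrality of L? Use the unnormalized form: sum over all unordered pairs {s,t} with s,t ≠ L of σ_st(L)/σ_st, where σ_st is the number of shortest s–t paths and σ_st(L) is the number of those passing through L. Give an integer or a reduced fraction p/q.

4

Pairs whose geodesics pass through L — O–P: 1; N–P: 1; Q–P: 1; M–P: 1.
All other pairs contribute 0.
Summing the contributions gives betweenness(L) = 4.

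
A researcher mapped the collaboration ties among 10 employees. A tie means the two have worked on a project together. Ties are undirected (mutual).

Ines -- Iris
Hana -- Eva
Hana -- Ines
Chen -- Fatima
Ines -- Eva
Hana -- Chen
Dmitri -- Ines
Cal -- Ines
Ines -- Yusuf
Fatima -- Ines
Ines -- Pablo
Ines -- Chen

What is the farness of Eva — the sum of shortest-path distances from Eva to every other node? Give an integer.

16

Distances from Eva: Cal:2, Chen:2, Dmitri:2, Fatima:2, Hana:1, Ines:1, Iris:2, Pablo:2, Yusuf:2.
Sum = 2 + 2 + 2 + 2 + 1 + 1 + 2 + 2 + 2 = 16.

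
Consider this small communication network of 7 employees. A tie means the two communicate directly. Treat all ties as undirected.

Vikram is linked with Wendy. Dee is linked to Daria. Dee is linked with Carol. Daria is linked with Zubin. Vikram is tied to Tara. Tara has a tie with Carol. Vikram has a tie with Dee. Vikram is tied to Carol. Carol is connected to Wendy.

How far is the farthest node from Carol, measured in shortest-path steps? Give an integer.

3

Distances from Carol: Daria:2, Dee:1, Tara:1, Vikram:1, Wendy:1, Zubin:3.
The largest is 3 (to Zubin), so the eccentricity of Carol is 3.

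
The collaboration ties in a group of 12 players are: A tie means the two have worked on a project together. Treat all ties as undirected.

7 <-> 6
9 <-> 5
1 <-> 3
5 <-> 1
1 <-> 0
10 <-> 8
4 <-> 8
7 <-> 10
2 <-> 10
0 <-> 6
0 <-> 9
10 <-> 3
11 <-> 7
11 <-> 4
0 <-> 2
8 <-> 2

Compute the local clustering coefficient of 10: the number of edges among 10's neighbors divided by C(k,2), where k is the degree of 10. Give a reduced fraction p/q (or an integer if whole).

1/6

10's neighbors: 2, 3, 7, and 8 (k = 4).
Possible neighbor pairs: C(4,2) = 6. Edges among them: 2–8 → e = 1.
Clustering(10) = 1/6.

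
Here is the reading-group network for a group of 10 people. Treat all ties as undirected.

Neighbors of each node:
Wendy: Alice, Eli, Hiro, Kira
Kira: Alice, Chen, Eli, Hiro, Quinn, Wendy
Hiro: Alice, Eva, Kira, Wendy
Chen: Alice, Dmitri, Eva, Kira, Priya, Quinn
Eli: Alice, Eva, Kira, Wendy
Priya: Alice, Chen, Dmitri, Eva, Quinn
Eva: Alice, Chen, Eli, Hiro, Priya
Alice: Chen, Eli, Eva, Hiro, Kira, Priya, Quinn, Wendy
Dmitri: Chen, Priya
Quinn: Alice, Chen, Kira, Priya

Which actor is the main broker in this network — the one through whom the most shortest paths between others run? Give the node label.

Alice

Unnormalized betweenness of each node: Alice:229/30, Chen:317/60, Dmitri:0, Eli:7/12, Eva:163/60, Hiro:7/12, Kira:73/20, Priya:89/30, Quinn:1/3, Wendy:1/4.
Alice has the largest value, 229/30, making it the main broker — the node through which the most shortest paths run.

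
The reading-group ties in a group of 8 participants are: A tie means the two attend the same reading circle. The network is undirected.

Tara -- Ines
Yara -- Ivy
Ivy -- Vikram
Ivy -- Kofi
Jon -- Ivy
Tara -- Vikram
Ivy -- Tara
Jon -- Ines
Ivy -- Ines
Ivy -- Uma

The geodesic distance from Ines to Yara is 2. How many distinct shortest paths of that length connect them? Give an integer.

1

The shortest distance is 2, and the only length-2 path is Ines–Ivy–Yara. So there is exactly 1 shortest path.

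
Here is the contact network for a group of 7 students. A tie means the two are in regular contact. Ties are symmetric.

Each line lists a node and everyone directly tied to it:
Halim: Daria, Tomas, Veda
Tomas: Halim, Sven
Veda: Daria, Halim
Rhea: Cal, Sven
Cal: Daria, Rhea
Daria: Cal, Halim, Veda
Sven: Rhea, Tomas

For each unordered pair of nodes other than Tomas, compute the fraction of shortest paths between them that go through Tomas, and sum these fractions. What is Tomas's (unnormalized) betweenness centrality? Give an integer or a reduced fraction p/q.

3

Pairs whose geodesics pass through Tomas — Sven–Daria: 1/2; Sven–Veda: 1; Sven–Halim: 1; Rhea–Halim: 1/2.
All other pairs contribute 0.
Summing the contributions gives betweenness(Tomas) = 3.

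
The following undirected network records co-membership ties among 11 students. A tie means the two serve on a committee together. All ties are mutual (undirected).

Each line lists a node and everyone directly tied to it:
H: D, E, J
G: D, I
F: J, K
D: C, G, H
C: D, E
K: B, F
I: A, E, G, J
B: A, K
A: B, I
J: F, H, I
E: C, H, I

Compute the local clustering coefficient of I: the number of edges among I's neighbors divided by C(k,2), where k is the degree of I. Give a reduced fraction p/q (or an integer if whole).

I's neighbors: A, E, G, and J (k = 4).
Possible neighbor pairs: C(4,2) = 6. Edges among them: none → e = 0.
Clustering(I) = 0/6 = 0.

0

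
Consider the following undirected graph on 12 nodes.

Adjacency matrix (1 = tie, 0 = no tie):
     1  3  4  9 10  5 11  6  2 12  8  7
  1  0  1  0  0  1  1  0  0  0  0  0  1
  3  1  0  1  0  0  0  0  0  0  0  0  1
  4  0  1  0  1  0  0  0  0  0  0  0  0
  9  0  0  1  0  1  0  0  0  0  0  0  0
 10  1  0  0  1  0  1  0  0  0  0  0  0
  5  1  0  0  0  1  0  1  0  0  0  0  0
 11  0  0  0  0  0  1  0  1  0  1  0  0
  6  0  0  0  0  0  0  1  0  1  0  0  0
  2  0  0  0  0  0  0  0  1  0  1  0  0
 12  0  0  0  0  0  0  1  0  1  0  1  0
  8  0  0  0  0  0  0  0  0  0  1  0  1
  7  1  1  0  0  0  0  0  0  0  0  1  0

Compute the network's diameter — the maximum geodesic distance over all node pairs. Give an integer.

Eccentricity of each node (its greatest distance to any other): 1:4, 2:5, 3:4, 4:5, 5:3, 6:5, 7:4, 8:4, 9:5, 10:4, 11:4, 12:4.
The maximum eccentricity is 5, realized for instance by the pair 4–6 via 4 – 3 – 1 – 5 – 11 – 6. So the diameter is 5.

5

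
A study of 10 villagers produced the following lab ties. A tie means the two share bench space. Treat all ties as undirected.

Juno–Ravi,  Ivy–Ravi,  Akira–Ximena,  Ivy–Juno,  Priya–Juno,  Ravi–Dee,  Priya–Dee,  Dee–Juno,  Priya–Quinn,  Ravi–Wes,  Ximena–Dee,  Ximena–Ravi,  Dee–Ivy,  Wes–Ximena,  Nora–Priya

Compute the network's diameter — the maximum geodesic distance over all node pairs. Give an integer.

Eccentricity of each node (its greatest distance to any other): Akira:4, Dee:2, Ivy:3, Juno:3, Nora:4, Priya:3, Quinn:4, Ravi:3, Wes:4, Ximena:3.
The maximum eccentricity is 4, realized for instance by the pair Akira–Nora via Akira – Ximena – Dee – Priya – Nora. So the diameter is 4.

4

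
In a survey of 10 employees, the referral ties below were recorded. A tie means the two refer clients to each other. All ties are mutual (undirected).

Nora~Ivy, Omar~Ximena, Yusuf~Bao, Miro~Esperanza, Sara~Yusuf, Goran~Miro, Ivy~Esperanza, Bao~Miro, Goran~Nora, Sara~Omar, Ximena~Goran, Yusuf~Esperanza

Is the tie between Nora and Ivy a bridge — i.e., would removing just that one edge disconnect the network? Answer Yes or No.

Even without that edge, Nora still reaches Ivy via Nora – Goran – Miro – Esperanza – Ivy, so the network stays connected. Not a bridge.

No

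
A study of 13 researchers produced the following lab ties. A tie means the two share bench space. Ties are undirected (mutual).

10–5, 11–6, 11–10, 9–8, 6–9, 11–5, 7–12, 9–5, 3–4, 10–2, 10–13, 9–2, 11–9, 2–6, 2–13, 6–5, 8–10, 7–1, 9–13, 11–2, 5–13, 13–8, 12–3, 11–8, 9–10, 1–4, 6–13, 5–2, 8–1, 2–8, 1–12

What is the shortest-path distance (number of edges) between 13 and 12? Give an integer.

3

One shortest route is 13 – 8 – 1 – 12, which uses 3 edges, and at distance 2 from 13 we only reach {1, 11}, which does not include 12. So d(13,12) = 3.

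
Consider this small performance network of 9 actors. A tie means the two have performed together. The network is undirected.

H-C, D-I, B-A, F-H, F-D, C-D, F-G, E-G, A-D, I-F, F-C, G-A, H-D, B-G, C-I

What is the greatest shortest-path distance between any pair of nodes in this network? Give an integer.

3

Eccentricity of each node (its greatest distance to any other): A:2, B:3, C:3, D:3, E:3, F:2, G:2, H:3, I:3.
The maximum eccentricity is 3, realized for instance by the pair E–C via E – G – F – C. So the diameter is 3.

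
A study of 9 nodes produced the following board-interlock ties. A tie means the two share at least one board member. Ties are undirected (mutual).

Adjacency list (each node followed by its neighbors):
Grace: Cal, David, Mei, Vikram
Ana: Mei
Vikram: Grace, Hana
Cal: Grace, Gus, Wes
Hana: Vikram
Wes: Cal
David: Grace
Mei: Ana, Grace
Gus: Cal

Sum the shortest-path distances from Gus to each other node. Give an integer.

22

Distances from Gus: Ana:4, Cal:1, David:3, Grace:2, Hana:4, Mei:3, Vikram:3, Wes:2.
Sum = 4 + 1 + 3 + 2 + 4 + 3 + 3 + 2 = 22.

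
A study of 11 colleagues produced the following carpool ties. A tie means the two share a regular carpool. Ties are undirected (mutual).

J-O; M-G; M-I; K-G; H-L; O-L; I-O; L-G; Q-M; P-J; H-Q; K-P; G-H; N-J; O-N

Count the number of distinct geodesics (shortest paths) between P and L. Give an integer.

2

The shortest distance is 3. The length-3 paths are: P–J–O–L; P–K–G–L.
That gives 2 distinct shortest paths.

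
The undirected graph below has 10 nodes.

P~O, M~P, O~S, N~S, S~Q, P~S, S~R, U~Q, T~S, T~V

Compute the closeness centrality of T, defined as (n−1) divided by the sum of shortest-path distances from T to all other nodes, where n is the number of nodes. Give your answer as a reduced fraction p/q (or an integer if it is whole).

1/2

Distances from T: M:3, N:2, O:2, P:2, Q:2, R:2, S:1, U:3, V:1. Sum = 18.
n = 10, so closeness = 9/18 = 1/2.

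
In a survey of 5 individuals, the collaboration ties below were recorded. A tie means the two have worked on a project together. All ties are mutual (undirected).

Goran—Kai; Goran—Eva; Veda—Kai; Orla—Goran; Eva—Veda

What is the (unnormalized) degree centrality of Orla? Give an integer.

Orla is directly tied to Goran. That is 1 neighbor, so the degree of Orla is 1.

1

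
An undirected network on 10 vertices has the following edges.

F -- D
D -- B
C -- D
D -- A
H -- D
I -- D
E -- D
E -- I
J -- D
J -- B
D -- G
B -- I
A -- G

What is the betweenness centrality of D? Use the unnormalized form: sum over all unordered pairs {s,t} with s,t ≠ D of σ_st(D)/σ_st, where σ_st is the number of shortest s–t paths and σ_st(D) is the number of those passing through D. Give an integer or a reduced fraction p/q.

Pairs whose geodesics pass through D — E–H: 1; E–J: 1; E–G: 1; E–A: 1; E–B: 1/2; E–C: 1; E–F: 1; H–I: 1; H–J: 1; H–G: 1; H–A: 1; H–B: 1; H–C: 1; H–F: 1 … (+18 more pairs).
All other pairs contribute 0.
Summing the contributions gives betweenness(D) = 31.

31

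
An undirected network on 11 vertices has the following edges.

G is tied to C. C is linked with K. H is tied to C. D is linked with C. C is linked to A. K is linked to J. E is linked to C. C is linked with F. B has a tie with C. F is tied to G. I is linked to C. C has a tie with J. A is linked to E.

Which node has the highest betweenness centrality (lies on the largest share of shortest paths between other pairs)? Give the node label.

Unnormalized betweenness of each node: A:0, B:0, C:42, D:0, E:0, F:0, G:0, H:0, I:0, J:0, K:0.
C has the largest value, 42, making it the main broker — the node through which the most shortest paths run.

C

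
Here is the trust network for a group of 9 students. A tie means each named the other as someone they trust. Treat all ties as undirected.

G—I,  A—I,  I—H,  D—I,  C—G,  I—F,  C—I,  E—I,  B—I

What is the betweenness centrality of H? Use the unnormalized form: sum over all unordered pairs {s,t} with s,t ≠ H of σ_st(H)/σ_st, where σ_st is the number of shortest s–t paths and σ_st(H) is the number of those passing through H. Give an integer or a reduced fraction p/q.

No shortest path between any pair of other nodes passes through H.
Summing the contributions gives betweenness(H) = 0.

0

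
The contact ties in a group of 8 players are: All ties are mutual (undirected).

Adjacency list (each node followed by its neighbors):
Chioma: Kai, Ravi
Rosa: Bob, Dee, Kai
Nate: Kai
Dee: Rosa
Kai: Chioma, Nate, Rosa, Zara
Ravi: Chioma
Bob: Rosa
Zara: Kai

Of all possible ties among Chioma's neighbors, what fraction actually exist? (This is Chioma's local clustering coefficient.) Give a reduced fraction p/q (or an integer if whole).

Chioma's neighbors: Kai and Ravi (k = 2).
Possible neighbor pairs: C(2,2) = 1. Edges among them: none → e = 0.
Clustering(Chioma) = 0/1.

0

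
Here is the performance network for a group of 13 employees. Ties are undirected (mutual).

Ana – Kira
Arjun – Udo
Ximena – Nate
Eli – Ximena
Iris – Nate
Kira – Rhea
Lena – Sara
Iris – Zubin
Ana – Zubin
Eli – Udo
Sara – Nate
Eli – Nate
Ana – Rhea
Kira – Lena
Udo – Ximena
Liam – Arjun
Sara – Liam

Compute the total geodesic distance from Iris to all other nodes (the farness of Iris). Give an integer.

Distances from Iris: Ana:2, Arjun:4, Eli:2, Kira:3, Lena:3, Liam:3, Nate:1, Rhea:3, Sara:2, Udo:3, Ximena:2, Zubin:1.
Sum = 2 + 4 + 2 + 3 + 3 + 3 + 1 + 3 + 2 + 3 + 2 + 1 = 29.

29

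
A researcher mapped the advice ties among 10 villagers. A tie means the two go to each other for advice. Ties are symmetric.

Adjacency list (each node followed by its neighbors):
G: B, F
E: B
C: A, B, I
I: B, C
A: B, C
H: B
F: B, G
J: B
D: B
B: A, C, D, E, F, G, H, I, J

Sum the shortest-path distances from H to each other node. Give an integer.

Distances from H: A:2, B:1, C:2, D:2, E:2, F:2, G:2, I:2, J:2.
Sum = 2 + 1 + 2 + 2 + 2 + 2 + 2 + 2 + 2 = 17.

17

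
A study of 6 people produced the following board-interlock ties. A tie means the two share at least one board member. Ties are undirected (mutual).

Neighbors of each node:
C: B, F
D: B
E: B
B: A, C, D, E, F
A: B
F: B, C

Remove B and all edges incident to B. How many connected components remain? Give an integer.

Without B, the remaining ties split the others into: {D}; {A}; {C, F}; {E}.
That's 4 separate components.

4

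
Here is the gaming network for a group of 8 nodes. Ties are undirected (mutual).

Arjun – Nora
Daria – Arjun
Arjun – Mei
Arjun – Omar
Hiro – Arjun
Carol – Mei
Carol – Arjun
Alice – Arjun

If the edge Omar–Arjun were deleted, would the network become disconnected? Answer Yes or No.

Without the Omar–Arjun edge there is no alternate route between Omar and Arjun, so the network disconnects. It is a bridge.

Yes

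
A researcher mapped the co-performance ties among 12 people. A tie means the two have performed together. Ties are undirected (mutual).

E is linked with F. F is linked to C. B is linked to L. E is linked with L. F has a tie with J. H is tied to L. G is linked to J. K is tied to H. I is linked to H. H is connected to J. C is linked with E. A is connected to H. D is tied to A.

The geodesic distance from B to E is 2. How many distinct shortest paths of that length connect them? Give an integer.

1

The shortest distance is 2, and the only length-2 path is B–L–E. So there is exactly 1 shortest path.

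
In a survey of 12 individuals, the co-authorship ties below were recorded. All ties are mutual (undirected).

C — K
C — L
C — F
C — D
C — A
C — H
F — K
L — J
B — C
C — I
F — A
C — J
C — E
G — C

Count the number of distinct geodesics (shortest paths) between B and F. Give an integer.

The shortest distance is 2, and the only length-2 path is B–C–F. So there is exactly 1 shortest path.

1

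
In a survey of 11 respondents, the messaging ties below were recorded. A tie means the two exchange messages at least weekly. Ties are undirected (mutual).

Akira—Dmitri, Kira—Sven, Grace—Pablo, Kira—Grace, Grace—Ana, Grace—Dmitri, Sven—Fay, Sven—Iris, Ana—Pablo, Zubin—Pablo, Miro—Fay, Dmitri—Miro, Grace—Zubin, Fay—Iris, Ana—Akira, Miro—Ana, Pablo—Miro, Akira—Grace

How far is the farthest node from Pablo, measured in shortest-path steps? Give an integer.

3

Distances from Pablo: Akira:2, Ana:1, Dmitri:2, Fay:2, Grace:1, Iris:3, Kira:2, Miro:1, Sven:3, Zubin:1.
The largest is 3 (to Sven and Iris), so the eccentricity of Pablo is 3.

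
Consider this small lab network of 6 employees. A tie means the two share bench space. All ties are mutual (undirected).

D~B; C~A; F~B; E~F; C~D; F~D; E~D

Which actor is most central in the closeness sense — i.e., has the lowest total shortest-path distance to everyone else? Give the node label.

Farness (sum of distances to all others) for each node — A:12, B:9, C:8, D:6, E:9, F:8.
The smallest farness is 6, for D, so D has the highest closeness.

D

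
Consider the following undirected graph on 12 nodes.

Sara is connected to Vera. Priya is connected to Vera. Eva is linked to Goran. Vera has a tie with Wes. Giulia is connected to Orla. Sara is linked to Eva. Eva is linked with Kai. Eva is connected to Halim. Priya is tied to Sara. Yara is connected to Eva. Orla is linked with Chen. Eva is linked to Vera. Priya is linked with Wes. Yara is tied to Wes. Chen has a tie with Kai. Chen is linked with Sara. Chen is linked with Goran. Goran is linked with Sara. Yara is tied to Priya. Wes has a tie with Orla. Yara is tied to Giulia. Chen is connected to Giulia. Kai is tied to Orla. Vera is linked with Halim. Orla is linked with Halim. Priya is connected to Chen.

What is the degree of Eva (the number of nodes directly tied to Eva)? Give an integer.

6

Eva is directly tied to Goran, Halim, Kai, Sara, Vera, and Yara. That is 6 neighbors, so the degree of Eva is 6.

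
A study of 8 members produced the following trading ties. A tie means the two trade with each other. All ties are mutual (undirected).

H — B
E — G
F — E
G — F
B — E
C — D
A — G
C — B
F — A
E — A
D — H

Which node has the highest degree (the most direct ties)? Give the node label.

E

Degrees — A:3, B:3, C:2, D:2, E:4, F:3, G:3, H:2.
The maximum is 4, attained only by E.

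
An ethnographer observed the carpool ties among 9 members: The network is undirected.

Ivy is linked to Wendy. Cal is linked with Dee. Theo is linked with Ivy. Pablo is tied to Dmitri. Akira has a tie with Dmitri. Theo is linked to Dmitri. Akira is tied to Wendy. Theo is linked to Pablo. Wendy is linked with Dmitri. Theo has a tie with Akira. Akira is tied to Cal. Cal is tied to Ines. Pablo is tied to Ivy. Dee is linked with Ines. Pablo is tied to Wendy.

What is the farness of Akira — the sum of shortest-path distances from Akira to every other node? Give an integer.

Distances from Akira: Cal:1, Dee:2, Dmitri:1, Ines:2, Ivy:2, Pablo:2, Theo:1, Wendy:1.
Sum = 1 + 2 + 1 + 2 + 2 + 2 + 1 + 1 = 12.

12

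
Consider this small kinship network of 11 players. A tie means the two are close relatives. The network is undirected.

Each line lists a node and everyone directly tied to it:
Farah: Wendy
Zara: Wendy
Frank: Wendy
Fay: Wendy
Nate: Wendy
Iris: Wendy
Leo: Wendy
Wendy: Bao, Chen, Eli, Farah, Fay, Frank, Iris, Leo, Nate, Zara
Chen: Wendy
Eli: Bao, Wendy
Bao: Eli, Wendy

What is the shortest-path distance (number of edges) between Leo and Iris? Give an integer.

2

One shortest route is Leo – Wendy – Iris, which uses 2 edges, and Leo and Iris are not directly tied, so nothing shorter exists. So d(Leo,Iris) = 2.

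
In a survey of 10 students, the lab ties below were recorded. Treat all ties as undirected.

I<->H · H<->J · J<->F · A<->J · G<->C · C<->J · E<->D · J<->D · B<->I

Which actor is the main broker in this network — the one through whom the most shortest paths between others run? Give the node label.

J

Unnormalized betweenness of each node: A:0, B:0, C:8, D:8, E:0, F:0, G:0, H:14, I:8, J:31.
J has the largest value, 31, making it the main broker — the node through which the most shortest paths run.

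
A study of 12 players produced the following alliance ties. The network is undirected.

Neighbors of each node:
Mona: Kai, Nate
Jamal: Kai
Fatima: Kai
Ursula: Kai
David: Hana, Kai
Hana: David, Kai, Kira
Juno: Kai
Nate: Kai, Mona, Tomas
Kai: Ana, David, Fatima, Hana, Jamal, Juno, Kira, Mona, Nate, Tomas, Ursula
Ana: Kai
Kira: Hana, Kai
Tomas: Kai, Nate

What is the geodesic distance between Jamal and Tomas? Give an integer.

One shortest route is Jamal – Kai – Tomas, which uses 2 edges, and Jamal and Tomas are not directly tied, so nothing shorter exists. So d(Jamal,Tomas) = 2.

2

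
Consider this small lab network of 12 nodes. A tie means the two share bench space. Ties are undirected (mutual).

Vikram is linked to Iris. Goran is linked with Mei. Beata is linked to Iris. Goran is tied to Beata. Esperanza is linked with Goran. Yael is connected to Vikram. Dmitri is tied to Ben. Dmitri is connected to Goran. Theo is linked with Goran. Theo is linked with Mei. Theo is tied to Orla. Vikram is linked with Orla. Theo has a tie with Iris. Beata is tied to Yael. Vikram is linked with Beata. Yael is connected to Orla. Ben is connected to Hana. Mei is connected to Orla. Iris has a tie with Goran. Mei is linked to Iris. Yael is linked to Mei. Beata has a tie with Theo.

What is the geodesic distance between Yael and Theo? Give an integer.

One shortest route is Yael – Beata – Theo, which uses 2 edges, and Yael and Theo are not directly tied, so nothing shorter exists. So d(Yael,Theo) = 2.

2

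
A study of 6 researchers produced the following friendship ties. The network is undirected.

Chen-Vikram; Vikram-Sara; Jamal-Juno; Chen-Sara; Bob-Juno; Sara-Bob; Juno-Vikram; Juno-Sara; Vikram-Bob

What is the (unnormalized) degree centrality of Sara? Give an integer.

4

Sara is directly tied to Bob, Chen, Juno, and Vikram. That is 4 neighbors, so the degree of Sara is 4.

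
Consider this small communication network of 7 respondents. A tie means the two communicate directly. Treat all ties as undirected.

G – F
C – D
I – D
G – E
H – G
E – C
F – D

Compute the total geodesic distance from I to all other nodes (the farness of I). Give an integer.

Distances from I: C:2, D:1, E:3, F:2, G:3, H:4.
Sum = 2 + 1 + 3 + 2 + 3 + 4 = 15.

15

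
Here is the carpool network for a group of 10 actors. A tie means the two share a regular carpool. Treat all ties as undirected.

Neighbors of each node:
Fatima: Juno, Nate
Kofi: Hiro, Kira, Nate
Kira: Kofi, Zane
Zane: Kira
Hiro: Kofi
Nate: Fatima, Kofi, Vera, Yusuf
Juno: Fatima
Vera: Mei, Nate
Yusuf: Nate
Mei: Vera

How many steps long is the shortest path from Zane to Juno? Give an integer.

One shortest route is Zane – Kira – Kofi – Nate – Fatima – Juno, which uses 5 edges, and at distance 4 from Zane we only reach {Fatima, Vera, Yusuf}, which does not include Juno. So d(Zane,Juno) = 5.

5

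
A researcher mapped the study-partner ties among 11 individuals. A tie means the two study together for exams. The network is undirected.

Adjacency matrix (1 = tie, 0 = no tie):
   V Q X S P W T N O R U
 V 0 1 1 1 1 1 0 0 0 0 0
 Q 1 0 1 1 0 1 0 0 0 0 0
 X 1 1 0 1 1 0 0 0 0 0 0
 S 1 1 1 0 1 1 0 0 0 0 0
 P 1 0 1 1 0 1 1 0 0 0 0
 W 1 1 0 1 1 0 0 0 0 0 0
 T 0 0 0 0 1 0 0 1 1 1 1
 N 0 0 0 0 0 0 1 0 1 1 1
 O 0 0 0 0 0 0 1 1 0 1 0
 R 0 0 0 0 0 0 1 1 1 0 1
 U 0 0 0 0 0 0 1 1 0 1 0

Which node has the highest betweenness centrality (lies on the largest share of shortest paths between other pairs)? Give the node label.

Unnormalized betweenness of each node: N:1/3, O:0, P:101/4, Q:1/4, R:1/3, S:7/4, T:73/3, U:0, V:7/4, W:3/2, X:3/2.
P has the largest value, 101/4, making it the main broker — the node through which the most shortest paths run.

P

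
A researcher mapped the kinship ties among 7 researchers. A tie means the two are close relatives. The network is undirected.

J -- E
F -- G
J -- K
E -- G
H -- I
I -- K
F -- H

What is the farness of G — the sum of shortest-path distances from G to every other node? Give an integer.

Distances from G: E:1, F:1, H:2, I:3, J:2, K:3.
Sum = 1 + 1 + 2 + 3 + 2 + 3 = 12.

12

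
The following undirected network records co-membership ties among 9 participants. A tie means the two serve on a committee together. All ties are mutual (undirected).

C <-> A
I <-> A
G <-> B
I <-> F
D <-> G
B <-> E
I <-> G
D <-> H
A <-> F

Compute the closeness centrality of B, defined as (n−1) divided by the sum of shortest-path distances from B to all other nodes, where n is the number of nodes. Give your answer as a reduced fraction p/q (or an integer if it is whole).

Distances from B: A:3, C:4, D:2, E:1, F:3, G:1, H:3, I:2. Sum = 19.
n = 9, so closeness = 8/19.

8/19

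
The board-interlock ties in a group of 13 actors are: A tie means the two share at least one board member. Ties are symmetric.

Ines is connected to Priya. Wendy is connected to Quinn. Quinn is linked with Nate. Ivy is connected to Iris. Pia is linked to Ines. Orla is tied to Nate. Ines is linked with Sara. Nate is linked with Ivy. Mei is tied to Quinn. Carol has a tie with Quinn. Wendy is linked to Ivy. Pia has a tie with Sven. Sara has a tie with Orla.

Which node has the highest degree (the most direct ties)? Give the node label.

Quinn

Degrees — Carol:1, Ines:3, Iris:1, Ivy:3, Mei:1, Nate:3, Orla:2, Pia:2, Priya:1, Quinn:4, Sara:2, Sven:1, Wendy:2.
The maximum is 4, attained only by Quinn.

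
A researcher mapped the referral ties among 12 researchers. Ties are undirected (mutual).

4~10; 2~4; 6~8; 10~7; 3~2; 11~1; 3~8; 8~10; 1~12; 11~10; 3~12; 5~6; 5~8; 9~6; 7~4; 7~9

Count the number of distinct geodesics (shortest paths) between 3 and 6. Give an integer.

1

The shortest distance is 2, and the only length-2 path is 3–8–6. So there is exactly 1 shortest path.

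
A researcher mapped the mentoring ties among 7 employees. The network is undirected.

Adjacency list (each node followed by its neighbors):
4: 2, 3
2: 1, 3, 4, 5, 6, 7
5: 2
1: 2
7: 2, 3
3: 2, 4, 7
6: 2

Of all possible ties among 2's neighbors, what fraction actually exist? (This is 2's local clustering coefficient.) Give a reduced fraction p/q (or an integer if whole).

2's neighbors: 1, 3, 4, 5, 6, and 7 (k = 6).
Possible neighbor pairs: C(6,2) = 15. Edges among them: 3–4, 3–7 → e = 2.
Clustering(2) = 2/15.

2/15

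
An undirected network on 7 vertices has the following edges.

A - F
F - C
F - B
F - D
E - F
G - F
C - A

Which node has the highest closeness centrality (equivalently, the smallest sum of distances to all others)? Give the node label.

Farness (sum of distances to all others) for each node — A:10, B:11, C:10, D:11, E:11, F:6, G:11.
The smallest farness is 6, for F, so F has the highest closeness.

F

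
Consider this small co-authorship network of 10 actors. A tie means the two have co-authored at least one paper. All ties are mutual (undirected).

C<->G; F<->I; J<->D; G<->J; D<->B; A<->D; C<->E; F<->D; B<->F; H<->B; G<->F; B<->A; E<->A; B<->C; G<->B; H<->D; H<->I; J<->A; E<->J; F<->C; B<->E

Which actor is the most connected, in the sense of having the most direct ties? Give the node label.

Degrees — A:4, B:7, C:4, D:5, E:4, F:5, G:4, H:3, I:2, J:4.
The maximum is 7, attained only by B.

B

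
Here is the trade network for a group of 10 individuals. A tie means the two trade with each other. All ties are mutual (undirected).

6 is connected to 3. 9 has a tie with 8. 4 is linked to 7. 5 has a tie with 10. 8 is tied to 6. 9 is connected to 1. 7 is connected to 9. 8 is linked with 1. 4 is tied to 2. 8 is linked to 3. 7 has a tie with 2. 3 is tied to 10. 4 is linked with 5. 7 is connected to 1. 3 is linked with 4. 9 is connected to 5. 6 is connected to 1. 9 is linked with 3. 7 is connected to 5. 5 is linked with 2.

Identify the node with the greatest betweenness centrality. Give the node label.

3

Unnormalized betweenness of each node: 1:35/12, 2:0, 3:451/60, 4:11/4, 5:269/60, 6:8/15, 7:47/10, 8:31/30, 9:137/30, 10:1/2.
3 has the largest value, 451/60, making it the main broker — the node through which the most shortest paths run.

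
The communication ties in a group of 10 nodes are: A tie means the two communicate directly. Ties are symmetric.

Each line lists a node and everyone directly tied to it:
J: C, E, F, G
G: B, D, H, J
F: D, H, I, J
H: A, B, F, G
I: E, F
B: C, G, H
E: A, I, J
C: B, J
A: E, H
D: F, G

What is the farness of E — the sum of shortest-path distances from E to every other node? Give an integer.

Distances from E: A:1, B:3, C:2, D:3, F:2, G:2, H:2, I:1, J:1.
Sum = 1 + 3 + 2 + 3 + 2 + 2 + 2 + 1 + 1 = 17.

17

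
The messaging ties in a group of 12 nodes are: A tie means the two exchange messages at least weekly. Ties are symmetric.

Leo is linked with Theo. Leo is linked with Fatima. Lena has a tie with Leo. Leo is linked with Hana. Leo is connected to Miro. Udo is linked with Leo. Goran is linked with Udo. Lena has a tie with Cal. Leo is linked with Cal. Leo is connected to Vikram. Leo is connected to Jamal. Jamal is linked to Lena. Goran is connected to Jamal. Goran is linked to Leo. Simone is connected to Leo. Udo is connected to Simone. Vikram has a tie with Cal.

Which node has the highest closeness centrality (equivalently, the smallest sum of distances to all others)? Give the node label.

Leo

Farness (sum of distances to all others) for each node — Cal:19, Fatima:21, Goran:19, Hana:21, Jamal:19, Lena:19, Leo:11, Miro:21, Simone:20, Theo:21, Udo:19, Vikram:20.
The smallest farness is 11, for Leo, so Leo has the highest closeness.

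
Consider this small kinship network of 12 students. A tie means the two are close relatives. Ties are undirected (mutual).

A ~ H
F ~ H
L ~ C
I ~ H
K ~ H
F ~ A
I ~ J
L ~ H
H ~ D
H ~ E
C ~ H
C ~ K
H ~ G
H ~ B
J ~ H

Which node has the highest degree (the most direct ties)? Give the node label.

H

Degrees — A:2, B:1, C:3, D:1, E:1, F:2, G:1, H:11, I:2, J:2, K:2, L:2.
The maximum is 11, attained only by H.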